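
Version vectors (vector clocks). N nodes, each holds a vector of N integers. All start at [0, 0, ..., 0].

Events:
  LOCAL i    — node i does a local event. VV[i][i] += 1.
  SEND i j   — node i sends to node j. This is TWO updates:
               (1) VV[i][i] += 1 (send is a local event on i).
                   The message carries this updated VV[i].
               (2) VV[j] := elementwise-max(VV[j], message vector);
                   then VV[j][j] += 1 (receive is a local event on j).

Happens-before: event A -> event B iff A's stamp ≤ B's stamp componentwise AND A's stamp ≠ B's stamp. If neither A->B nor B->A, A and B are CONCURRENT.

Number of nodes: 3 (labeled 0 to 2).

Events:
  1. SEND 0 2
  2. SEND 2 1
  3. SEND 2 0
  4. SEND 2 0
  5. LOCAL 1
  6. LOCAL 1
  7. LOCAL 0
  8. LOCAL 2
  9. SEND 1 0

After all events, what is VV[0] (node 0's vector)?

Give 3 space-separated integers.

Answer: 5 4 4

Derivation:
Initial: VV[0]=[0, 0, 0]
Initial: VV[1]=[0, 0, 0]
Initial: VV[2]=[0, 0, 0]
Event 1: SEND 0->2: VV[0][0]++ -> VV[0]=[1, 0, 0], msg_vec=[1, 0, 0]; VV[2]=max(VV[2],msg_vec) then VV[2][2]++ -> VV[2]=[1, 0, 1]
Event 2: SEND 2->1: VV[2][2]++ -> VV[2]=[1, 0, 2], msg_vec=[1, 0, 2]; VV[1]=max(VV[1],msg_vec) then VV[1][1]++ -> VV[1]=[1, 1, 2]
Event 3: SEND 2->0: VV[2][2]++ -> VV[2]=[1, 0, 3], msg_vec=[1, 0, 3]; VV[0]=max(VV[0],msg_vec) then VV[0][0]++ -> VV[0]=[2, 0, 3]
Event 4: SEND 2->0: VV[2][2]++ -> VV[2]=[1, 0, 4], msg_vec=[1, 0, 4]; VV[0]=max(VV[0],msg_vec) then VV[0][0]++ -> VV[0]=[3, 0, 4]
Event 5: LOCAL 1: VV[1][1]++ -> VV[1]=[1, 2, 2]
Event 6: LOCAL 1: VV[1][1]++ -> VV[1]=[1, 3, 2]
Event 7: LOCAL 0: VV[0][0]++ -> VV[0]=[4, 0, 4]
Event 8: LOCAL 2: VV[2][2]++ -> VV[2]=[1, 0, 5]
Event 9: SEND 1->0: VV[1][1]++ -> VV[1]=[1, 4, 2], msg_vec=[1, 4, 2]; VV[0]=max(VV[0],msg_vec) then VV[0][0]++ -> VV[0]=[5, 4, 4]
Final vectors: VV[0]=[5, 4, 4]; VV[1]=[1, 4, 2]; VV[2]=[1, 0, 5]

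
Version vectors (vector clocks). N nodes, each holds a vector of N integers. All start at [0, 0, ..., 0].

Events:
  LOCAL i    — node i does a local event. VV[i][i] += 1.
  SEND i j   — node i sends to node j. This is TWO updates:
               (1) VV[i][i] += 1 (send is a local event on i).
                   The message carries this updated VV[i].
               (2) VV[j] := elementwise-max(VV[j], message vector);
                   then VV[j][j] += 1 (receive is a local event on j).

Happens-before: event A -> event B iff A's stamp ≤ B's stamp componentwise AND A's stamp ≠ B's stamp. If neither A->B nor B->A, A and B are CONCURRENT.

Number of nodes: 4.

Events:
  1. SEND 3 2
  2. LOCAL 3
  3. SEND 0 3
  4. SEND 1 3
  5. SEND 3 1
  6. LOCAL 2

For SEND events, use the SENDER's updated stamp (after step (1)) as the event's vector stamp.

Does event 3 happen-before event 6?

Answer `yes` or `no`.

Initial: VV[0]=[0, 0, 0, 0]
Initial: VV[1]=[0, 0, 0, 0]
Initial: VV[2]=[0, 0, 0, 0]
Initial: VV[3]=[0, 0, 0, 0]
Event 1: SEND 3->2: VV[3][3]++ -> VV[3]=[0, 0, 0, 1], msg_vec=[0, 0, 0, 1]; VV[2]=max(VV[2],msg_vec) then VV[2][2]++ -> VV[2]=[0, 0, 1, 1]
Event 2: LOCAL 3: VV[3][3]++ -> VV[3]=[0, 0, 0, 2]
Event 3: SEND 0->3: VV[0][0]++ -> VV[0]=[1, 0, 0, 0], msg_vec=[1, 0, 0, 0]; VV[3]=max(VV[3],msg_vec) then VV[3][3]++ -> VV[3]=[1, 0, 0, 3]
Event 4: SEND 1->3: VV[1][1]++ -> VV[1]=[0, 1, 0, 0], msg_vec=[0, 1, 0, 0]; VV[3]=max(VV[3],msg_vec) then VV[3][3]++ -> VV[3]=[1, 1, 0, 4]
Event 5: SEND 3->1: VV[3][3]++ -> VV[3]=[1, 1, 0, 5], msg_vec=[1, 1, 0, 5]; VV[1]=max(VV[1],msg_vec) then VV[1][1]++ -> VV[1]=[1, 2, 0, 5]
Event 6: LOCAL 2: VV[2][2]++ -> VV[2]=[0, 0, 2, 1]
Event 3 stamp: [1, 0, 0, 0]
Event 6 stamp: [0, 0, 2, 1]
[1, 0, 0, 0] <= [0, 0, 2, 1]? False. Equal? False. Happens-before: False

Answer: no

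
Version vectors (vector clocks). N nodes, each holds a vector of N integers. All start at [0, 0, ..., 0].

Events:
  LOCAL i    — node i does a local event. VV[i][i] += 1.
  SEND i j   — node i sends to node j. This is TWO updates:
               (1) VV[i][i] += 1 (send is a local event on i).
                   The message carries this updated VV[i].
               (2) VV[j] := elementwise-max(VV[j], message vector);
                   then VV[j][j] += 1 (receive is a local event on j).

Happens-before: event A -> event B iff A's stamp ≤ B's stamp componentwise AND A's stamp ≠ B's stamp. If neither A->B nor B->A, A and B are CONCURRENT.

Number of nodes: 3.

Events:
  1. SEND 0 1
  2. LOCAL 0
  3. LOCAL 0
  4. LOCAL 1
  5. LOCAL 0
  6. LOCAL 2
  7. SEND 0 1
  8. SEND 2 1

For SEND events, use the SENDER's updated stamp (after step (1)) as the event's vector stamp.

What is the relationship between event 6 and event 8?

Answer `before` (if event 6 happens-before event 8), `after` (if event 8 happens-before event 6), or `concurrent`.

Answer: before

Derivation:
Initial: VV[0]=[0, 0, 0]
Initial: VV[1]=[0, 0, 0]
Initial: VV[2]=[0, 0, 0]
Event 1: SEND 0->1: VV[0][0]++ -> VV[0]=[1, 0, 0], msg_vec=[1, 0, 0]; VV[1]=max(VV[1],msg_vec) then VV[1][1]++ -> VV[1]=[1, 1, 0]
Event 2: LOCAL 0: VV[0][0]++ -> VV[0]=[2, 0, 0]
Event 3: LOCAL 0: VV[0][0]++ -> VV[0]=[3, 0, 0]
Event 4: LOCAL 1: VV[1][1]++ -> VV[1]=[1, 2, 0]
Event 5: LOCAL 0: VV[0][0]++ -> VV[0]=[4, 0, 0]
Event 6: LOCAL 2: VV[2][2]++ -> VV[2]=[0, 0, 1]
Event 7: SEND 0->1: VV[0][0]++ -> VV[0]=[5, 0, 0], msg_vec=[5, 0, 0]; VV[1]=max(VV[1],msg_vec) then VV[1][1]++ -> VV[1]=[5, 3, 0]
Event 8: SEND 2->1: VV[2][2]++ -> VV[2]=[0, 0, 2], msg_vec=[0, 0, 2]; VV[1]=max(VV[1],msg_vec) then VV[1][1]++ -> VV[1]=[5, 4, 2]
Event 6 stamp: [0, 0, 1]
Event 8 stamp: [0, 0, 2]
[0, 0, 1] <= [0, 0, 2]? True
[0, 0, 2] <= [0, 0, 1]? False
Relation: before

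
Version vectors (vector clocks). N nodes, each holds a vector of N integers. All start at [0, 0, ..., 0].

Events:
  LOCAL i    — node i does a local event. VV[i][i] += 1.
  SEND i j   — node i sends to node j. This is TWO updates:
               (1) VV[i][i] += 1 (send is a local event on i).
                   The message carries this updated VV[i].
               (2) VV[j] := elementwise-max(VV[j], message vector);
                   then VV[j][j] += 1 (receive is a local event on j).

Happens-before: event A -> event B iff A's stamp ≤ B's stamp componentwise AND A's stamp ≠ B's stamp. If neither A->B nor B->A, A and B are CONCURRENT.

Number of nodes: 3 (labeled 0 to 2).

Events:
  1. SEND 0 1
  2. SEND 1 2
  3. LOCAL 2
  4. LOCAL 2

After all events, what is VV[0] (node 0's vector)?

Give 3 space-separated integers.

Initial: VV[0]=[0, 0, 0]
Initial: VV[1]=[0, 0, 0]
Initial: VV[2]=[0, 0, 0]
Event 1: SEND 0->1: VV[0][0]++ -> VV[0]=[1, 0, 0], msg_vec=[1, 0, 0]; VV[1]=max(VV[1],msg_vec) then VV[1][1]++ -> VV[1]=[1, 1, 0]
Event 2: SEND 1->2: VV[1][1]++ -> VV[1]=[1, 2, 0], msg_vec=[1, 2, 0]; VV[2]=max(VV[2],msg_vec) then VV[2][2]++ -> VV[2]=[1, 2, 1]
Event 3: LOCAL 2: VV[2][2]++ -> VV[2]=[1, 2, 2]
Event 4: LOCAL 2: VV[2][2]++ -> VV[2]=[1, 2, 3]
Final vectors: VV[0]=[1, 0, 0]; VV[1]=[1, 2, 0]; VV[2]=[1, 2, 3]

Answer: 1 0 0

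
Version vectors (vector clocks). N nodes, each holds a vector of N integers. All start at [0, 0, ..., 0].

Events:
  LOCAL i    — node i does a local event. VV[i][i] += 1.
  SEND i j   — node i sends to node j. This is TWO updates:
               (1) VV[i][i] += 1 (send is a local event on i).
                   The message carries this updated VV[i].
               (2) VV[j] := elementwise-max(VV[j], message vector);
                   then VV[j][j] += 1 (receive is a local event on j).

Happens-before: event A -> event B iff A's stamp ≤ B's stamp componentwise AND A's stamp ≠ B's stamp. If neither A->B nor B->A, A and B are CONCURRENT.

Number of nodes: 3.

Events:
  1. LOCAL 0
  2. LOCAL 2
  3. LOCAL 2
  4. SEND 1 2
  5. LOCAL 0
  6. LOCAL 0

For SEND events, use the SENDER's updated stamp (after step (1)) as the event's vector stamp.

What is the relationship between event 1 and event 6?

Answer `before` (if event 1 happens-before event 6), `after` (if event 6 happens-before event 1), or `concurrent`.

Answer: before

Derivation:
Initial: VV[0]=[0, 0, 0]
Initial: VV[1]=[0, 0, 0]
Initial: VV[2]=[0, 0, 0]
Event 1: LOCAL 0: VV[0][0]++ -> VV[0]=[1, 0, 0]
Event 2: LOCAL 2: VV[2][2]++ -> VV[2]=[0, 0, 1]
Event 3: LOCAL 2: VV[2][2]++ -> VV[2]=[0, 0, 2]
Event 4: SEND 1->2: VV[1][1]++ -> VV[1]=[0, 1, 0], msg_vec=[0, 1, 0]; VV[2]=max(VV[2],msg_vec) then VV[2][2]++ -> VV[2]=[0, 1, 3]
Event 5: LOCAL 0: VV[0][0]++ -> VV[0]=[2, 0, 0]
Event 6: LOCAL 0: VV[0][0]++ -> VV[0]=[3, 0, 0]
Event 1 stamp: [1, 0, 0]
Event 6 stamp: [3, 0, 0]
[1, 0, 0] <= [3, 0, 0]? True
[3, 0, 0] <= [1, 0, 0]? False
Relation: before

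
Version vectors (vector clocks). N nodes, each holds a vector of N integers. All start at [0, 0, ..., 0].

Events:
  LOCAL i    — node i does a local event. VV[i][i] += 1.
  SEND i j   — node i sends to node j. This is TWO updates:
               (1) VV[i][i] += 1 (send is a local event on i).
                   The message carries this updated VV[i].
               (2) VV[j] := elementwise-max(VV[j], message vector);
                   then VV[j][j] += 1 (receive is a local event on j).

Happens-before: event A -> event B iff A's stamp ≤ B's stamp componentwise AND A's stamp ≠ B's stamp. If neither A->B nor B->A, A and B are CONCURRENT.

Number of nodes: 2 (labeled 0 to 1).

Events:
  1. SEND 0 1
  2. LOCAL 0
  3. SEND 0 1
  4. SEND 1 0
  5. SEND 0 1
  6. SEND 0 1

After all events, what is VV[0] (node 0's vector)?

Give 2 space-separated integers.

Answer: 6 3

Derivation:
Initial: VV[0]=[0, 0]
Initial: VV[1]=[0, 0]
Event 1: SEND 0->1: VV[0][0]++ -> VV[0]=[1, 0], msg_vec=[1, 0]; VV[1]=max(VV[1],msg_vec) then VV[1][1]++ -> VV[1]=[1, 1]
Event 2: LOCAL 0: VV[0][0]++ -> VV[0]=[2, 0]
Event 3: SEND 0->1: VV[0][0]++ -> VV[0]=[3, 0], msg_vec=[3, 0]; VV[1]=max(VV[1],msg_vec) then VV[1][1]++ -> VV[1]=[3, 2]
Event 4: SEND 1->0: VV[1][1]++ -> VV[1]=[3, 3], msg_vec=[3, 3]; VV[0]=max(VV[0],msg_vec) then VV[0][0]++ -> VV[0]=[4, 3]
Event 5: SEND 0->1: VV[0][0]++ -> VV[0]=[5, 3], msg_vec=[5, 3]; VV[1]=max(VV[1],msg_vec) then VV[1][1]++ -> VV[1]=[5, 4]
Event 6: SEND 0->1: VV[0][0]++ -> VV[0]=[6, 3], msg_vec=[6, 3]; VV[1]=max(VV[1],msg_vec) then VV[1][1]++ -> VV[1]=[6, 5]
Final vectors: VV[0]=[6, 3]; VV[1]=[6, 5]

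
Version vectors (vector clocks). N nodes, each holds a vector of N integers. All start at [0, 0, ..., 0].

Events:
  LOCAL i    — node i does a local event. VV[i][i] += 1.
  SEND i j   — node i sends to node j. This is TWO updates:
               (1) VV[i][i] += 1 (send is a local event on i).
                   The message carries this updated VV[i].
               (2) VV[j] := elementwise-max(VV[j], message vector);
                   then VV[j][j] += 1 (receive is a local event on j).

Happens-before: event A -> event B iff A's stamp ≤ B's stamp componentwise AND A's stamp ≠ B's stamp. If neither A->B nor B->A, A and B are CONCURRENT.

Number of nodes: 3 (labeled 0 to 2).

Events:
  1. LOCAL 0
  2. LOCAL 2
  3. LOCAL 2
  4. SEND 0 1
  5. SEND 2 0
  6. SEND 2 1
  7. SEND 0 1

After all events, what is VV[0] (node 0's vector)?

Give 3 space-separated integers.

Answer: 4 0 3

Derivation:
Initial: VV[0]=[0, 0, 0]
Initial: VV[1]=[0, 0, 0]
Initial: VV[2]=[0, 0, 0]
Event 1: LOCAL 0: VV[0][0]++ -> VV[0]=[1, 0, 0]
Event 2: LOCAL 2: VV[2][2]++ -> VV[2]=[0, 0, 1]
Event 3: LOCAL 2: VV[2][2]++ -> VV[2]=[0, 0, 2]
Event 4: SEND 0->1: VV[0][0]++ -> VV[0]=[2, 0, 0], msg_vec=[2, 0, 0]; VV[1]=max(VV[1],msg_vec) then VV[1][1]++ -> VV[1]=[2, 1, 0]
Event 5: SEND 2->0: VV[2][2]++ -> VV[2]=[0, 0, 3], msg_vec=[0, 0, 3]; VV[0]=max(VV[0],msg_vec) then VV[0][0]++ -> VV[0]=[3, 0, 3]
Event 6: SEND 2->1: VV[2][2]++ -> VV[2]=[0, 0, 4], msg_vec=[0, 0, 4]; VV[1]=max(VV[1],msg_vec) then VV[1][1]++ -> VV[1]=[2, 2, 4]
Event 7: SEND 0->1: VV[0][0]++ -> VV[0]=[4, 0, 3], msg_vec=[4, 0, 3]; VV[1]=max(VV[1],msg_vec) then VV[1][1]++ -> VV[1]=[4, 3, 4]
Final vectors: VV[0]=[4, 0, 3]; VV[1]=[4, 3, 4]; VV[2]=[0, 0, 4]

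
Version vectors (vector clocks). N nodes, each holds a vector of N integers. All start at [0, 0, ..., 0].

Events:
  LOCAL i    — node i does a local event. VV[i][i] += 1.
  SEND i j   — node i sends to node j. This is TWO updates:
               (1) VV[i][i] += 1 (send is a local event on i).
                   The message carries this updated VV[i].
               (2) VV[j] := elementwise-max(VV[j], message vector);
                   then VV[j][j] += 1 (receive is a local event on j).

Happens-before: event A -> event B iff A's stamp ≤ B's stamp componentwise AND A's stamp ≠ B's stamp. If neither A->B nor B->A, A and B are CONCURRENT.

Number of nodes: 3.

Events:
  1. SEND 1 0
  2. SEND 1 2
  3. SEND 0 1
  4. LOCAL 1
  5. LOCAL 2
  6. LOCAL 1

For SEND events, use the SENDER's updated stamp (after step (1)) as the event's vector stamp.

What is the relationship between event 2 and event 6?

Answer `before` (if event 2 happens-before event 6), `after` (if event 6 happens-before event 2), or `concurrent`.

Answer: before

Derivation:
Initial: VV[0]=[0, 0, 0]
Initial: VV[1]=[0, 0, 0]
Initial: VV[2]=[0, 0, 0]
Event 1: SEND 1->0: VV[1][1]++ -> VV[1]=[0, 1, 0], msg_vec=[0, 1, 0]; VV[0]=max(VV[0],msg_vec) then VV[0][0]++ -> VV[0]=[1, 1, 0]
Event 2: SEND 1->2: VV[1][1]++ -> VV[1]=[0, 2, 0], msg_vec=[0, 2, 0]; VV[2]=max(VV[2],msg_vec) then VV[2][2]++ -> VV[2]=[0, 2, 1]
Event 3: SEND 0->1: VV[0][0]++ -> VV[0]=[2, 1, 0], msg_vec=[2, 1, 0]; VV[1]=max(VV[1],msg_vec) then VV[1][1]++ -> VV[1]=[2, 3, 0]
Event 4: LOCAL 1: VV[1][1]++ -> VV[1]=[2, 4, 0]
Event 5: LOCAL 2: VV[2][2]++ -> VV[2]=[0, 2, 2]
Event 6: LOCAL 1: VV[1][1]++ -> VV[1]=[2, 5, 0]
Event 2 stamp: [0, 2, 0]
Event 6 stamp: [2, 5, 0]
[0, 2, 0] <= [2, 5, 0]? True
[2, 5, 0] <= [0, 2, 0]? False
Relation: before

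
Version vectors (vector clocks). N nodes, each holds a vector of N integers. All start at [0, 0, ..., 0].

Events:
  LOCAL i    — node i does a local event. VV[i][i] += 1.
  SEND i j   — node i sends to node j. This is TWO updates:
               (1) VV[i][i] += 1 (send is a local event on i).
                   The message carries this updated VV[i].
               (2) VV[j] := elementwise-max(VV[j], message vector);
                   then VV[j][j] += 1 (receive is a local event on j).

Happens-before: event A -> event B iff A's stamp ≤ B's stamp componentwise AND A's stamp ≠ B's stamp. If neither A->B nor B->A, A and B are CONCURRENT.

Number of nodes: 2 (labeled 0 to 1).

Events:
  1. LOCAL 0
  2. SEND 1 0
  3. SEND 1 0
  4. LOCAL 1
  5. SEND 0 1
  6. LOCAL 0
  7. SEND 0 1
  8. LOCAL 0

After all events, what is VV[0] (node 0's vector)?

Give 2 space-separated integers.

Initial: VV[0]=[0, 0]
Initial: VV[1]=[0, 0]
Event 1: LOCAL 0: VV[0][0]++ -> VV[0]=[1, 0]
Event 2: SEND 1->0: VV[1][1]++ -> VV[1]=[0, 1], msg_vec=[0, 1]; VV[0]=max(VV[0],msg_vec) then VV[0][0]++ -> VV[0]=[2, 1]
Event 3: SEND 1->0: VV[1][1]++ -> VV[1]=[0, 2], msg_vec=[0, 2]; VV[0]=max(VV[0],msg_vec) then VV[0][0]++ -> VV[0]=[3, 2]
Event 4: LOCAL 1: VV[1][1]++ -> VV[1]=[0, 3]
Event 5: SEND 0->1: VV[0][0]++ -> VV[0]=[4, 2], msg_vec=[4, 2]; VV[1]=max(VV[1],msg_vec) then VV[1][1]++ -> VV[1]=[4, 4]
Event 6: LOCAL 0: VV[0][0]++ -> VV[0]=[5, 2]
Event 7: SEND 0->1: VV[0][0]++ -> VV[0]=[6, 2], msg_vec=[6, 2]; VV[1]=max(VV[1],msg_vec) then VV[1][1]++ -> VV[1]=[6, 5]
Event 8: LOCAL 0: VV[0][0]++ -> VV[0]=[7, 2]
Final vectors: VV[0]=[7, 2]; VV[1]=[6, 5]

Answer: 7 2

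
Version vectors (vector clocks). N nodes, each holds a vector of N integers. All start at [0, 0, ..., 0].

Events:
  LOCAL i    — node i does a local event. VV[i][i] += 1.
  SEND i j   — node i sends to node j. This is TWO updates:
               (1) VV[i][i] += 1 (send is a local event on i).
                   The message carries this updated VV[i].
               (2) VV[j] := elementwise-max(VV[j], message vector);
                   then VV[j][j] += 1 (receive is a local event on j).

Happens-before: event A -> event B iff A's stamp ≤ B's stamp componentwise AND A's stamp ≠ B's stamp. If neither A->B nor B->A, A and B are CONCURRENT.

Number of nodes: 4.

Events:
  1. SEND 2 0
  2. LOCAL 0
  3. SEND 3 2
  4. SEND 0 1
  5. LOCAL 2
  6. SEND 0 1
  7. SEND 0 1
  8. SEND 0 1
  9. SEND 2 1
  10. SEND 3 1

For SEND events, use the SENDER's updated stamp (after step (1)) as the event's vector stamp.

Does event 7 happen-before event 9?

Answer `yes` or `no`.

Answer: no

Derivation:
Initial: VV[0]=[0, 0, 0, 0]
Initial: VV[1]=[0, 0, 0, 0]
Initial: VV[2]=[0, 0, 0, 0]
Initial: VV[3]=[0, 0, 0, 0]
Event 1: SEND 2->0: VV[2][2]++ -> VV[2]=[0, 0, 1, 0], msg_vec=[0, 0, 1, 0]; VV[0]=max(VV[0],msg_vec) then VV[0][0]++ -> VV[0]=[1, 0, 1, 0]
Event 2: LOCAL 0: VV[0][0]++ -> VV[0]=[2, 0, 1, 0]
Event 3: SEND 3->2: VV[3][3]++ -> VV[3]=[0, 0, 0, 1], msg_vec=[0, 0, 0, 1]; VV[2]=max(VV[2],msg_vec) then VV[2][2]++ -> VV[2]=[0, 0, 2, 1]
Event 4: SEND 0->1: VV[0][0]++ -> VV[0]=[3, 0, 1, 0], msg_vec=[3, 0, 1, 0]; VV[1]=max(VV[1],msg_vec) then VV[1][1]++ -> VV[1]=[3, 1, 1, 0]
Event 5: LOCAL 2: VV[2][2]++ -> VV[2]=[0, 0, 3, 1]
Event 6: SEND 0->1: VV[0][0]++ -> VV[0]=[4, 0, 1, 0], msg_vec=[4, 0, 1, 0]; VV[1]=max(VV[1],msg_vec) then VV[1][1]++ -> VV[1]=[4, 2, 1, 0]
Event 7: SEND 0->1: VV[0][0]++ -> VV[0]=[5, 0, 1, 0], msg_vec=[5, 0, 1, 0]; VV[1]=max(VV[1],msg_vec) then VV[1][1]++ -> VV[1]=[5, 3, 1, 0]
Event 8: SEND 0->1: VV[0][0]++ -> VV[0]=[6, 0, 1, 0], msg_vec=[6, 0, 1, 0]; VV[1]=max(VV[1],msg_vec) then VV[1][1]++ -> VV[1]=[6, 4, 1, 0]
Event 9: SEND 2->1: VV[2][2]++ -> VV[2]=[0, 0, 4, 1], msg_vec=[0, 0, 4, 1]; VV[1]=max(VV[1],msg_vec) then VV[1][1]++ -> VV[1]=[6, 5, 4, 1]
Event 10: SEND 3->1: VV[3][3]++ -> VV[3]=[0, 0, 0, 2], msg_vec=[0, 0, 0, 2]; VV[1]=max(VV[1],msg_vec) then VV[1][1]++ -> VV[1]=[6, 6, 4, 2]
Event 7 stamp: [5, 0, 1, 0]
Event 9 stamp: [0, 0, 4, 1]
[5, 0, 1, 0] <= [0, 0, 4, 1]? False. Equal? False. Happens-before: False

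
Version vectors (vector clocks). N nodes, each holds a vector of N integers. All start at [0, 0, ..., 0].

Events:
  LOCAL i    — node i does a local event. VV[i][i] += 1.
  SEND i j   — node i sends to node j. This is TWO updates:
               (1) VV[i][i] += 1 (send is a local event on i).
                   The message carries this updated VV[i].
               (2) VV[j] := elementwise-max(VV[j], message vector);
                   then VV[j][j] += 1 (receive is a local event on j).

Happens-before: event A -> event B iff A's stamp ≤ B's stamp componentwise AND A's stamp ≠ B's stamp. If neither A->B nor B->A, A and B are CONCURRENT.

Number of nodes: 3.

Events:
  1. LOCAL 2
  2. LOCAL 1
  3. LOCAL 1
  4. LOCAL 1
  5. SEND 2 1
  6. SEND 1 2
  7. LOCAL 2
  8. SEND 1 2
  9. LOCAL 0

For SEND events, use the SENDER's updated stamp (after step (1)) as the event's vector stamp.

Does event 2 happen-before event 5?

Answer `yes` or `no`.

Answer: no

Derivation:
Initial: VV[0]=[0, 0, 0]
Initial: VV[1]=[0, 0, 0]
Initial: VV[2]=[0, 0, 0]
Event 1: LOCAL 2: VV[2][2]++ -> VV[2]=[0, 0, 1]
Event 2: LOCAL 1: VV[1][1]++ -> VV[1]=[0, 1, 0]
Event 3: LOCAL 1: VV[1][1]++ -> VV[1]=[0, 2, 0]
Event 4: LOCAL 1: VV[1][1]++ -> VV[1]=[0, 3, 0]
Event 5: SEND 2->1: VV[2][2]++ -> VV[2]=[0, 0, 2], msg_vec=[0, 0, 2]; VV[1]=max(VV[1],msg_vec) then VV[1][1]++ -> VV[1]=[0, 4, 2]
Event 6: SEND 1->2: VV[1][1]++ -> VV[1]=[0, 5, 2], msg_vec=[0, 5, 2]; VV[2]=max(VV[2],msg_vec) then VV[2][2]++ -> VV[2]=[0, 5, 3]
Event 7: LOCAL 2: VV[2][2]++ -> VV[2]=[0, 5, 4]
Event 8: SEND 1->2: VV[1][1]++ -> VV[1]=[0, 6, 2], msg_vec=[0, 6, 2]; VV[2]=max(VV[2],msg_vec) then VV[2][2]++ -> VV[2]=[0, 6, 5]
Event 9: LOCAL 0: VV[0][0]++ -> VV[0]=[1, 0, 0]
Event 2 stamp: [0, 1, 0]
Event 5 stamp: [0, 0, 2]
[0, 1, 0] <= [0, 0, 2]? False. Equal? False. Happens-before: False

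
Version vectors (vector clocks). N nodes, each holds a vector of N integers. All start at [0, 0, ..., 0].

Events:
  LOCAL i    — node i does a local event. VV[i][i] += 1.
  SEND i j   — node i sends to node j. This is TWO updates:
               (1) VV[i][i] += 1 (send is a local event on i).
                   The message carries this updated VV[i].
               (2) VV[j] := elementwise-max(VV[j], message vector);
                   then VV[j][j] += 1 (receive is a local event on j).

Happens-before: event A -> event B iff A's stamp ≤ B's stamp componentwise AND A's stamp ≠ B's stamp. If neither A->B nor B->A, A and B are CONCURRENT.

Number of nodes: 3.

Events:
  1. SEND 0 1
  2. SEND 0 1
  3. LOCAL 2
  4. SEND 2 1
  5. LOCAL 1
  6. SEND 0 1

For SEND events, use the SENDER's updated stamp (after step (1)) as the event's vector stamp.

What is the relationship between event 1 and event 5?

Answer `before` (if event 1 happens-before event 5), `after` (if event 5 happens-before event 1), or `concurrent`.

Initial: VV[0]=[0, 0, 0]
Initial: VV[1]=[0, 0, 0]
Initial: VV[2]=[0, 0, 0]
Event 1: SEND 0->1: VV[0][0]++ -> VV[0]=[1, 0, 0], msg_vec=[1, 0, 0]; VV[1]=max(VV[1],msg_vec) then VV[1][1]++ -> VV[1]=[1, 1, 0]
Event 2: SEND 0->1: VV[0][0]++ -> VV[0]=[2, 0, 0], msg_vec=[2, 0, 0]; VV[1]=max(VV[1],msg_vec) then VV[1][1]++ -> VV[1]=[2, 2, 0]
Event 3: LOCAL 2: VV[2][2]++ -> VV[2]=[0, 0, 1]
Event 4: SEND 2->1: VV[2][2]++ -> VV[2]=[0, 0, 2], msg_vec=[0, 0, 2]; VV[1]=max(VV[1],msg_vec) then VV[1][1]++ -> VV[1]=[2, 3, 2]
Event 5: LOCAL 1: VV[1][1]++ -> VV[1]=[2, 4, 2]
Event 6: SEND 0->1: VV[0][0]++ -> VV[0]=[3, 0, 0], msg_vec=[3, 0, 0]; VV[1]=max(VV[1],msg_vec) then VV[1][1]++ -> VV[1]=[3, 5, 2]
Event 1 stamp: [1, 0, 0]
Event 5 stamp: [2, 4, 2]
[1, 0, 0] <= [2, 4, 2]? True
[2, 4, 2] <= [1, 0, 0]? False
Relation: before

Answer: before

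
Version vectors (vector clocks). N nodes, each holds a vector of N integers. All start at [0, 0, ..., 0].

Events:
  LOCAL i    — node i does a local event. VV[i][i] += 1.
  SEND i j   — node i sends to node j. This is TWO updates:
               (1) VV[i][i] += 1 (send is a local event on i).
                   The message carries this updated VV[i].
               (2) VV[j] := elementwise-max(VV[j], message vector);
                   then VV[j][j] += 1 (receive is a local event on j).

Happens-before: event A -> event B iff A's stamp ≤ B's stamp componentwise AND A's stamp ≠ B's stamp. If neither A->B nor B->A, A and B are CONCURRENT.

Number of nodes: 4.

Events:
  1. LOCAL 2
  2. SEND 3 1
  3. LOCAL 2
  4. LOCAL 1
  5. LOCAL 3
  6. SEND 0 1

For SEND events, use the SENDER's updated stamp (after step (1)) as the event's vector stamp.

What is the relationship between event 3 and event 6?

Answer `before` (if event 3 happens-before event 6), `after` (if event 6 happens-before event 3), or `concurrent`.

Answer: concurrent

Derivation:
Initial: VV[0]=[0, 0, 0, 0]
Initial: VV[1]=[0, 0, 0, 0]
Initial: VV[2]=[0, 0, 0, 0]
Initial: VV[3]=[0, 0, 0, 0]
Event 1: LOCAL 2: VV[2][2]++ -> VV[2]=[0, 0, 1, 0]
Event 2: SEND 3->1: VV[3][3]++ -> VV[3]=[0, 0, 0, 1], msg_vec=[0, 0, 0, 1]; VV[1]=max(VV[1],msg_vec) then VV[1][1]++ -> VV[1]=[0, 1, 0, 1]
Event 3: LOCAL 2: VV[2][2]++ -> VV[2]=[0, 0, 2, 0]
Event 4: LOCAL 1: VV[1][1]++ -> VV[1]=[0, 2, 0, 1]
Event 5: LOCAL 3: VV[3][3]++ -> VV[3]=[0, 0, 0, 2]
Event 6: SEND 0->1: VV[0][0]++ -> VV[0]=[1, 0, 0, 0], msg_vec=[1, 0, 0, 0]; VV[1]=max(VV[1],msg_vec) then VV[1][1]++ -> VV[1]=[1, 3, 0, 1]
Event 3 stamp: [0, 0, 2, 0]
Event 6 stamp: [1, 0, 0, 0]
[0, 0, 2, 0] <= [1, 0, 0, 0]? False
[1, 0, 0, 0] <= [0, 0, 2, 0]? False
Relation: concurrent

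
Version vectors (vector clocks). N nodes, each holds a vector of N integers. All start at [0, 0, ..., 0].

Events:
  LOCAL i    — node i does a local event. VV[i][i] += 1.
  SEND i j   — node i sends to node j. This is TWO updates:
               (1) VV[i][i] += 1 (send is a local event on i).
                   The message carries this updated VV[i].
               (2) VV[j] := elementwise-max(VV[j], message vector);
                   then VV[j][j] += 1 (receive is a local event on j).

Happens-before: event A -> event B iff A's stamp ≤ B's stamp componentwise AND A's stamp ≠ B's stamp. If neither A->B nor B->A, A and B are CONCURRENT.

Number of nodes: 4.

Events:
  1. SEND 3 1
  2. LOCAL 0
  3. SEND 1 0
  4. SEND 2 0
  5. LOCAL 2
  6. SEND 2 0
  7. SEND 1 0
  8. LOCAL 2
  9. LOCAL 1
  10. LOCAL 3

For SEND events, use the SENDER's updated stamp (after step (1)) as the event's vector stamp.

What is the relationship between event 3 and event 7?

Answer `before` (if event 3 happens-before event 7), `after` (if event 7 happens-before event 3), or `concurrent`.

Initial: VV[0]=[0, 0, 0, 0]
Initial: VV[1]=[0, 0, 0, 0]
Initial: VV[2]=[0, 0, 0, 0]
Initial: VV[3]=[0, 0, 0, 0]
Event 1: SEND 3->1: VV[3][3]++ -> VV[3]=[0, 0, 0, 1], msg_vec=[0, 0, 0, 1]; VV[1]=max(VV[1],msg_vec) then VV[1][1]++ -> VV[1]=[0, 1, 0, 1]
Event 2: LOCAL 0: VV[0][0]++ -> VV[0]=[1, 0, 0, 0]
Event 3: SEND 1->0: VV[1][1]++ -> VV[1]=[0, 2, 0, 1], msg_vec=[0, 2, 0, 1]; VV[0]=max(VV[0],msg_vec) then VV[0][0]++ -> VV[0]=[2, 2, 0, 1]
Event 4: SEND 2->0: VV[2][2]++ -> VV[2]=[0, 0, 1, 0], msg_vec=[0, 0, 1, 0]; VV[0]=max(VV[0],msg_vec) then VV[0][0]++ -> VV[0]=[3, 2, 1, 1]
Event 5: LOCAL 2: VV[2][2]++ -> VV[2]=[0, 0, 2, 0]
Event 6: SEND 2->0: VV[2][2]++ -> VV[2]=[0, 0, 3, 0], msg_vec=[0, 0, 3, 0]; VV[0]=max(VV[0],msg_vec) then VV[0][0]++ -> VV[0]=[4, 2, 3, 1]
Event 7: SEND 1->0: VV[1][1]++ -> VV[1]=[0, 3, 0, 1], msg_vec=[0, 3, 0, 1]; VV[0]=max(VV[0],msg_vec) then VV[0][0]++ -> VV[0]=[5, 3, 3, 1]
Event 8: LOCAL 2: VV[2][2]++ -> VV[2]=[0, 0, 4, 0]
Event 9: LOCAL 1: VV[1][1]++ -> VV[1]=[0, 4, 0, 1]
Event 10: LOCAL 3: VV[3][3]++ -> VV[3]=[0, 0, 0, 2]
Event 3 stamp: [0, 2, 0, 1]
Event 7 stamp: [0, 3, 0, 1]
[0, 2, 0, 1] <= [0, 3, 0, 1]? True
[0, 3, 0, 1] <= [0, 2, 0, 1]? False
Relation: before

Answer: before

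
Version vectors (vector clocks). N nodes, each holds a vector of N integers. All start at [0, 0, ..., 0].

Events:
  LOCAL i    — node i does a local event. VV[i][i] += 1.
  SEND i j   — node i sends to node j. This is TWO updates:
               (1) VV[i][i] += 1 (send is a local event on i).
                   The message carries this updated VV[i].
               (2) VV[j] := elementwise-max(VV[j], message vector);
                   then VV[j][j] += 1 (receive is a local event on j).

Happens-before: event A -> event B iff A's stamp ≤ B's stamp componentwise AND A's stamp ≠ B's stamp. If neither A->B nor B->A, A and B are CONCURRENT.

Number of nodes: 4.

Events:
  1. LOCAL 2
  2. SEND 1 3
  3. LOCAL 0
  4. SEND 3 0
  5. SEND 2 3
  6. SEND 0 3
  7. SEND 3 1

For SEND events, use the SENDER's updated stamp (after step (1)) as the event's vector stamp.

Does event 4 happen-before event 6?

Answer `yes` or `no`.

Initial: VV[0]=[0, 0, 0, 0]
Initial: VV[1]=[0, 0, 0, 0]
Initial: VV[2]=[0, 0, 0, 0]
Initial: VV[3]=[0, 0, 0, 0]
Event 1: LOCAL 2: VV[2][2]++ -> VV[2]=[0, 0, 1, 0]
Event 2: SEND 1->3: VV[1][1]++ -> VV[1]=[0, 1, 0, 0], msg_vec=[0, 1, 0, 0]; VV[3]=max(VV[3],msg_vec) then VV[3][3]++ -> VV[3]=[0, 1, 0, 1]
Event 3: LOCAL 0: VV[0][0]++ -> VV[0]=[1, 0, 0, 0]
Event 4: SEND 3->0: VV[3][3]++ -> VV[3]=[0, 1, 0, 2], msg_vec=[0, 1, 0, 2]; VV[0]=max(VV[0],msg_vec) then VV[0][0]++ -> VV[0]=[2, 1, 0, 2]
Event 5: SEND 2->3: VV[2][2]++ -> VV[2]=[0, 0, 2, 0], msg_vec=[0, 0, 2, 0]; VV[3]=max(VV[3],msg_vec) then VV[3][3]++ -> VV[3]=[0, 1, 2, 3]
Event 6: SEND 0->3: VV[0][0]++ -> VV[0]=[3, 1, 0, 2], msg_vec=[3, 1, 0, 2]; VV[3]=max(VV[3],msg_vec) then VV[3][3]++ -> VV[3]=[3, 1, 2, 4]
Event 7: SEND 3->1: VV[3][3]++ -> VV[3]=[3, 1, 2, 5], msg_vec=[3, 1, 2, 5]; VV[1]=max(VV[1],msg_vec) then VV[1][1]++ -> VV[1]=[3, 2, 2, 5]
Event 4 stamp: [0, 1, 0, 2]
Event 6 stamp: [3, 1, 0, 2]
[0, 1, 0, 2] <= [3, 1, 0, 2]? True. Equal? False. Happens-before: True

Answer: yes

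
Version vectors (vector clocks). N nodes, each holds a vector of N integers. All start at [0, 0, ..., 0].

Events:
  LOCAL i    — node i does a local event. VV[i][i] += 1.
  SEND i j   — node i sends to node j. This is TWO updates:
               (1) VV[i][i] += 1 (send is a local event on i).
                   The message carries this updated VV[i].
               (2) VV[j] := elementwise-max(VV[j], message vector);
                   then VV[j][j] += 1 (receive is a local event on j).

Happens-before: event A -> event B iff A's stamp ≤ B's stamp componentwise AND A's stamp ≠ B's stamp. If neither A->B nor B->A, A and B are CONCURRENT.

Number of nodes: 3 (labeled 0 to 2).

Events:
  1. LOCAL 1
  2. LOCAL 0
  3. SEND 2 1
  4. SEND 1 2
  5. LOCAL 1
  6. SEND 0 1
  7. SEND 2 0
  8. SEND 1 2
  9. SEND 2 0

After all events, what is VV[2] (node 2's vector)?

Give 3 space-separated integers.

Initial: VV[0]=[0, 0, 0]
Initial: VV[1]=[0, 0, 0]
Initial: VV[2]=[0, 0, 0]
Event 1: LOCAL 1: VV[1][1]++ -> VV[1]=[0, 1, 0]
Event 2: LOCAL 0: VV[0][0]++ -> VV[0]=[1, 0, 0]
Event 3: SEND 2->1: VV[2][2]++ -> VV[2]=[0, 0, 1], msg_vec=[0, 0, 1]; VV[1]=max(VV[1],msg_vec) then VV[1][1]++ -> VV[1]=[0, 2, 1]
Event 4: SEND 1->2: VV[1][1]++ -> VV[1]=[0, 3, 1], msg_vec=[0, 3, 1]; VV[2]=max(VV[2],msg_vec) then VV[2][2]++ -> VV[2]=[0, 3, 2]
Event 5: LOCAL 1: VV[1][1]++ -> VV[1]=[0, 4, 1]
Event 6: SEND 0->1: VV[0][0]++ -> VV[0]=[2, 0, 0], msg_vec=[2, 0, 0]; VV[1]=max(VV[1],msg_vec) then VV[1][1]++ -> VV[1]=[2, 5, 1]
Event 7: SEND 2->0: VV[2][2]++ -> VV[2]=[0, 3, 3], msg_vec=[0, 3, 3]; VV[0]=max(VV[0],msg_vec) then VV[0][0]++ -> VV[0]=[3, 3, 3]
Event 8: SEND 1->2: VV[1][1]++ -> VV[1]=[2, 6, 1], msg_vec=[2, 6, 1]; VV[2]=max(VV[2],msg_vec) then VV[2][2]++ -> VV[2]=[2, 6, 4]
Event 9: SEND 2->0: VV[2][2]++ -> VV[2]=[2, 6, 5], msg_vec=[2, 6, 5]; VV[0]=max(VV[0],msg_vec) then VV[0][0]++ -> VV[0]=[4, 6, 5]
Final vectors: VV[0]=[4, 6, 5]; VV[1]=[2, 6, 1]; VV[2]=[2, 6, 5]

Answer: 2 6 5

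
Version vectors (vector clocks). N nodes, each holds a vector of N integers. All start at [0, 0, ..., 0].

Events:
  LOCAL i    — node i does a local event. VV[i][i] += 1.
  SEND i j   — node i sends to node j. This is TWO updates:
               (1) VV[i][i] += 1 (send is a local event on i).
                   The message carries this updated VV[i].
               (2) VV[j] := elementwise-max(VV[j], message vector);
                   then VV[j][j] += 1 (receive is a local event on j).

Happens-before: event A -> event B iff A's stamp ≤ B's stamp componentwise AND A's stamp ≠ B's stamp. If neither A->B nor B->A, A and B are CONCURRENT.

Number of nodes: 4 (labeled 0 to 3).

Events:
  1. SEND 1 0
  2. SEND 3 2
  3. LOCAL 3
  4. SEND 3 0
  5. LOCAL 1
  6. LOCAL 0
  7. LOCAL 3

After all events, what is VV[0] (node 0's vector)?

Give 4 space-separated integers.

Initial: VV[0]=[0, 0, 0, 0]
Initial: VV[1]=[0, 0, 0, 0]
Initial: VV[2]=[0, 0, 0, 0]
Initial: VV[3]=[0, 0, 0, 0]
Event 1: SEND 1->0: VV[1][1]++ -> VV[1]=[0, 1, 0, 0], msg_vec=[0, 1, 0, 0]; VV[0]=max(VV[0],msg_vec) then VV[0][0]++ -> VV[0]=[1, 1, 0, 0]
Event 2: SEND 3->2: VV[3][3]++ -> VV[3]=[0, 0, 0, 1], msg_vec=[0, 0, 0, 1]; VV[2]=max(VV[2],msg_vec) then VV[2][2]++ -> VV[2]=[0, 0, 1, 1]
Event 3: LOCAL 3: VV[3][3]++ -> VV[3]=[0, 0, 0, 2]
Event 4: SEND 3->0: VV[3][3]++ -> VV[3]=[0, 0, 0, 3], msg_vec=[0, 0, 0, 3]; VV[0]=max(VV[0],msg_vec) then VV[0][0]++ -> VV[0]=[2, 1, 0, 3]
Event 5: LOCAL 1: VV[1][1]++ -> VV[1]=[0, 2, 0, 0]
Event 6: LOCAL 0: VV[0][0]++ -> VV[0]=[3, 1, 0, 3]
Event 7: LOCAL 3: VV[3][3]++ -> VV[3]=[0, 0, 0, 4]
Final vectors: VV[0]=[3, 1, 0, 3]; VV[1]=[0, 2, 0, 0]; VV[2]=[0, 0, 1, 1]; VV[3]=[0, 0, 0, 4]

Answer: 3 1 0 3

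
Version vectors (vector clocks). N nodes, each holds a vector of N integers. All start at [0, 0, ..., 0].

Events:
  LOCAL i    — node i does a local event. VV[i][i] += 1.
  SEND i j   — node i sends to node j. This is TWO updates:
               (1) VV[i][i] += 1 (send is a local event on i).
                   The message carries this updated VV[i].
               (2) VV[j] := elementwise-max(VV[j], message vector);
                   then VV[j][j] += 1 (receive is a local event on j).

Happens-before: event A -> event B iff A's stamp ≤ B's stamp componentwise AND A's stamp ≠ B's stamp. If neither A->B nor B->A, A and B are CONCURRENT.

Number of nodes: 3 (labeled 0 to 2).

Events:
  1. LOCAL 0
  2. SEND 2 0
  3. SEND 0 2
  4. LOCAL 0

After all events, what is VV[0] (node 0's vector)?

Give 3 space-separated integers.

Initial: VV[0]=[0, 0, 0]
Initial: VV[1]=[0, 0, 0]
Initial: VV[2]=[0, 0, 0]
Event 1: LOCAL 0: VV[0][0]++ -> VV[0]=[1, 0, 0]
Event 2: SEND 2->0: VV[2][2]++ -> VV[2]=[0, 0, 1], msg_vec=[0, 0, 1]; VV[0]=max(VV[0],msg_vec) then VV[0][0]++ -> VV[0]=[2, 0, 1]
Event 3: SEND 0->2: VV[0][0]++ -> VV[0]=[3, 0, 1], msg_vec=[3, 0, 1]; VV[2]=max(VV[2],msg_vec) then VV[2][2]++ -> VV[2]=[3, 0, 2]
Event 4: LOCAL 0: VV[0][0]++ -> VV[0]=[4, 0, 1]
Final vectors: VV[0]=[4, 0, 1]; VV[1]=[0, 0, 0]; VV[2]=[3, 0, 2]

Answer: 4 0 1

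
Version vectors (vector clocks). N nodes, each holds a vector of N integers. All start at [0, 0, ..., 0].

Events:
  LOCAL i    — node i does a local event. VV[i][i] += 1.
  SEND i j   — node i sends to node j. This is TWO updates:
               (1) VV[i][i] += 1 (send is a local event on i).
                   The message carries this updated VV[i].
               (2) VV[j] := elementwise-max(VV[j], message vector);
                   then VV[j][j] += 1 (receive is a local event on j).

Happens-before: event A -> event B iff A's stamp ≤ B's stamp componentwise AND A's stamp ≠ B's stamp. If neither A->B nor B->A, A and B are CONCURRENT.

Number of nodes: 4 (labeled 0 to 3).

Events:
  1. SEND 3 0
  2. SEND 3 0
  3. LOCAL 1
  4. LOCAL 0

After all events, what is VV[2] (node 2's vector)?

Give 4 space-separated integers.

Answer: 0 0 0 0

Derivation:
Initial: VV[0]=[0, 0, 0, 0]
Initial: VV[1]=[0, 0, 0, 0]
Initial: VV[2]=[0, 0, 0, 0]
Initial: VV[3]=[0, 0, 0, 0]
Event 1: SEND 3->0: VV[3][3]++ -> VV[3]=[0, 0, 0, 1], msg_vec=[0, 0, 0, 1]; VV[0]=max(VV[0],msg_vec) then VV[0][0]++ -> VV[0]=[1, 0, 0, 1]
Event 2: SEND 3->0: VV[3][3]++ -> VV[3]=[0, 0, 0, 2], msg_vec=[0, 0, 0, 2]; VV[0]=max(VV[0],msg_vec) then VV[0][0]++ -> VV[0]=[2, 0, 0, 2]
Event 3: LOCAL 1: VV[1][1]++ -> VV[1]=[0, 1, 0, 0]
Event 4: LOCAL 0: VV[0][0]++ -> VV[0]=[3, 0, 0, 2]
Final vectors: VV[0]=[3, 0, 0, 2]; VV[1]=[0, 1, 0, 0]; VV[2]=[0, 0, 0, 0]; VV[3]=[0, 0, 0, 2]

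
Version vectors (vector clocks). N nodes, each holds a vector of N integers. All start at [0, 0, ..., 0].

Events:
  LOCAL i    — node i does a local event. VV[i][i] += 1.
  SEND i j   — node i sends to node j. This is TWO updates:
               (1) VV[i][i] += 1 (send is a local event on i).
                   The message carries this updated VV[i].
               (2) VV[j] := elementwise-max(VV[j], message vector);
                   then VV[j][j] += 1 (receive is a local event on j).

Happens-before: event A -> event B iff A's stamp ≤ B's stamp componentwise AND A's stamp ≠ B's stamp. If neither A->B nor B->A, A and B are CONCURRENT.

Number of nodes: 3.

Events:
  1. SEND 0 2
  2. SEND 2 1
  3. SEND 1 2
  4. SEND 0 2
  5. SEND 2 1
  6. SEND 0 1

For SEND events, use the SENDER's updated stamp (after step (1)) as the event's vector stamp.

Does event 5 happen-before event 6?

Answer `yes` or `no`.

Initial: VV[0]=[0, 0, 0]
Initial: VV[1]=[0, 0, 0]
Initial: VV[2]=[0, 0, 0]
Event 1: SEND 0->2: VV[0][0]++ -> VV[0]=[1, 0, 0], msg_vec=[1, 0, 0]; VV[2]=max(VV[2],msg_vec) then VV[2][2]++ -> VV[2]=[1, 0, 1]
Event 2: SEND 2->1: VV[2][2]++ -> VV[2]=[1, 0, 2], msg_vec=[1, 0, 2]; VV[1]=max(VV[1],msg_vec) then VV[1][1]++ -> VV[1]=[1, 1, 2]
Event 3: SEND 1->2: VV[1][1]++ -> VV[1]=[1, 2, 2], msg_vec=[1, 2, 2]; VV[2]=max(VV[2],msg_vec) then VV[2][2]++ -> VV[2]=[1, 2, 3]
Event 4: SEND 0->2: VV[0][0]++ -> VV[0]=[2, 0, 0], msg_vec=[2, 0, 0]; VV[2]=max(VV[2],msg_vec) then VV[2][2]++ -> VV[2]=[2, 2, 4]
Event 5: SEND 2->1: VV[2][2]++ -> VV[2]=[2, 2, 5], msg_vec=[2, 2, 5]; VV[1]=max(VV[1],msg_vec) then VV[1][1]++ -> VV[1]=[2, 3, 5]
Event 6: SEND 0->1: VV[0][0]++ -> VV[0]=[3, 0, 0], msg_vec=[3, 0, 0]; VV[1]=max(VV[1],msg_vec) then VV[1][1]++ -> VV[1]=[3, 4, 5]
Event 5 stamp: [2, 2, 5]
Event 6 stamp: [3, 0, 0]
[2, 2, 5] <= [3, 0, 0]? False. Equal? False. Happens-before: False

Answer: no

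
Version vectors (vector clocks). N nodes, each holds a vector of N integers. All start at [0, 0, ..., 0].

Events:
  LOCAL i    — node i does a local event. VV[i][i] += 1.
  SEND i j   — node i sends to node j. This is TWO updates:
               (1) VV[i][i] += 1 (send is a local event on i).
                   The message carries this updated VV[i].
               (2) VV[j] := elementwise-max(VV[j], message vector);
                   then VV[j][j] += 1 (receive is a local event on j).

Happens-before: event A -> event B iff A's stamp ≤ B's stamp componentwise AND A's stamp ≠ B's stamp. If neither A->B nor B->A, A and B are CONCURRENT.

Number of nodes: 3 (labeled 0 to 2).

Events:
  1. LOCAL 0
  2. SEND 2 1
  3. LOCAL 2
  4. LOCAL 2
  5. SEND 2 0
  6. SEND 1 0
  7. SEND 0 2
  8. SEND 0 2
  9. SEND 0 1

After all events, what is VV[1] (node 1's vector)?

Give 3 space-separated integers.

Initial: VV[0]=[0, 0, 0]
Initial: VV[1]=[0, 0, 0]
Initial: VV[2]=[0, 0, 0]
Event 1: LOCAL 0: VV[0][0]++ -> VV[0]=[1, 0, 0]
Event 2: SEND 2->1: VV[2][2]++ -> VV[2]=[0, 0, 1], msg_vec=[0, 0, 1]; VV[1]=max(VV[1],msg_vec) then VV[1][1]++ -> VV[1]=[0, 1, 1]
Event 3: LOCAL 2: VV[2][2]++ -> VV[2]=[0, 0, 2]
Event 4: LOCAL 2: VV[2][2]++ -> VV[2]=[0, 0, 3]
Event 5: SEND 2->0: VV[2][2]++ -> VV[2]=[0, 0, 4], msg_vec=[0, 0, 4]; VV[0]=max(VV[0],msg_vec) then VV[0][0]++ -> VV[0]=[2, 0, 4]
Event 6: SEND 1->0: VV[1][1]++ -> VV[1]=[0, 2, 1], msg_vec=[0, 2, 1]; VV[0]=max(VV[0],msg_vec) then VV[0][0]++ -> VV[0]=[3, 2, 4]
Event 7: SEND 0->2: VV[0][0]++ -> VV[0]=[4, 2, 4], msg_vec=[4, 2, 4]; VV[2]=max(VV[2],msg_vec) then VV[2][2]++ -> VV[2]=[4, 2, 5]
Event 8: SEND 0->2: VV[0][0]++ -> VV[0]=[5, 2, 4], msg_vec=[5, 2, 4]; VV[2]=max(VV[2],msg_vec) then VV[2][2]++ -> VV[2]=[5, 2, 6]
Event 9: SEND 0->1: VV[0][0]++ -> VV[0]=[6, 2, 4], msg_vec=[6, 2, 4]; VV[1]=max(VV[1],msg_vec) then VV[1][1]++ -> VV[1]=[6, 3, 4]
Final vectors: VV[0]=[6, 2, 4]; VV[1]=[6, 3, 4]; VV[2]=[5, 2, 6]

Answer: 6 3 4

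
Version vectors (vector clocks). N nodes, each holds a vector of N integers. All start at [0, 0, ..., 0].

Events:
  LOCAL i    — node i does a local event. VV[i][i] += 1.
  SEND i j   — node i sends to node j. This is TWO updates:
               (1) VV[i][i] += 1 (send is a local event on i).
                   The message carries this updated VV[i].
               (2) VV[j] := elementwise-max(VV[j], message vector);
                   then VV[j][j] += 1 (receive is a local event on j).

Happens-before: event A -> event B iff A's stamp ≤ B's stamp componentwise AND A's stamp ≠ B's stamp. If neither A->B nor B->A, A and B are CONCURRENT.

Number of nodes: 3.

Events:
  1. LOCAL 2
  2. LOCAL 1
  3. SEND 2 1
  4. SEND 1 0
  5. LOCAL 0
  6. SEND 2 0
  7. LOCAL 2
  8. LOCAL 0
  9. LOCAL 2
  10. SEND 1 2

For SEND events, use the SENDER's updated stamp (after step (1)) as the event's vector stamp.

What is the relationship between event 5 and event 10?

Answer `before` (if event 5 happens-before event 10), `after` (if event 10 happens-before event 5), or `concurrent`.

Initial: VV[0]=[0, 0, 0]
Initial: VV[1]=[0, 0, 0]
Initial: VV[2]=[0, 0, 0]
Event 1: LOCAL 2: VV[2][2]++ -> VV[2]=[0, 0, 1]
Event 2: LOCAL 1: VV[1][1]++ -> VV[1]=[0, 1, 0]
Event 3: SEND 2->1: VV[2][2]++ -> VV[2]=[0, 0, 2], msg_vec=[0, 0, 2]; VV[1]=max(VV[1],msg_vec) then VV[1][1]++ -> VV[1]=[0, 2, 2]
Event 4: SEND 1->0: VV[1][1]++ -> VV[1]=[0, 3, 2], msg_vec=[0, 3, 2]; VV[0]=max(VV[0],msg_vec) then VV[0][0]++ -> VV[0]=[1, 3, 2]
Event 5: LOCAL 0: VV[0][0]++ -> VV[0]=[2, 3, 2]
Event 6: SEND 2->0: VV[2][2]++ -> VV[2]=[0, 0, 3], msg_vec=[0, 0, 3]; VV[0]=max(VV[0],msg_vec) then VV[0][0]++ -> VV[0]=[3, 3, 3]
Event 7: LOCAL 2: VV[2][2]++ -> VV[2]=[0, 0, 4]
Event 8: LOCAL 0: VV[0][0]++ -> VV[0]=[4, 3, 3]
Event 9: LOCAL 2: VV[2][2]++ -> VV[2]=[0, 0, 5]
Event 10: SEND 1->2: VV[1][1]++ -> VV[1]=[0, 4, 2], msg_vec=[0, 4, 2]; VV[2]=max(VV[2],msg_vec) then VV[2][2]++ -> VV[2]=[0, 4, 6]
Event 5 stamp: [2, 3, 2]
Event 10 stamp: [0, 4, 2]
[2, 3, 2] <= [0, 4, 2]? False
[0, 4, 2] <= [2, 3, 2]? False
Relation: concurrent

Answer: concurrent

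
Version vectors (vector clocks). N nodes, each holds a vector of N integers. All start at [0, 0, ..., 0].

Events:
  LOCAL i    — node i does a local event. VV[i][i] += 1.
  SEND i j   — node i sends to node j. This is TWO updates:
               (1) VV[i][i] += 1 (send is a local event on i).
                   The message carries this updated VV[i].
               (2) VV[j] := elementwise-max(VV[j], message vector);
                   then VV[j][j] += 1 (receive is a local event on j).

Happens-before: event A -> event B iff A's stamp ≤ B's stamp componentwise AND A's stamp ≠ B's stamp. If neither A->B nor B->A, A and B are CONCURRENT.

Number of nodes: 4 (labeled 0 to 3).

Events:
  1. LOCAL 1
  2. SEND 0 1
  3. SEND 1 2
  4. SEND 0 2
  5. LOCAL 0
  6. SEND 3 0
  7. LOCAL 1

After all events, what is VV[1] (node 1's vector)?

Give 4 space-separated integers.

Initial: VV[0]=[0, 0, 0, 0]
Initial: VV[1]=[0, 0, 0, 0]
Initial: VV[2]=[0, 0, 0, 0]
Initial: VV[3]=[0, 0, 0, 0]
Event 1: LOCAL 1: VV[1][1]++ -> VV[1]=[0, 1, 0, 0]
Event 2: SEND 0->1: VV[0][0]++ -> VV[0]=[1, 0, 0, 0], msg_vec=[1, 0, 0, 0]; VV[1]=max(VV[1],msg_vec) then VV[1][1]++ -> VV[1]=[1, 2, 0, 0]
Event 3: SEND 1->2: VV[1][1]++ -> VV[1]=[1, 3, 0, 0], msg_vec=[1, 3, 0, 0]; VV[2]=max(VV[2],msg_vec) then VV[2][2]++ -> VV[2]=[1, 3, 1, 0]
Event 4: SEND 0->2: VV[0][0]++ -> VV[0]=[2, 0, 0, 0], msg_vec=[2, 0, 0, 0]; VV[2]=max(VV[2],msg_vec) then VV[2][2]++ -> VV[2]=[2, 3, 2, 0]
Event 5: LOCAL 0: VV[0][0]++ -> VV[0]=[3, 0, 0, 0]
Event 6: SEND 3->0: VV[3][3]++ -> VV[3]=[0, 0, 0, 1], msg_vec=[0, 0, 0, 1]; VV[0]=max(VV[0],msg_vec) then VV[0][0]++ -> VV[0]=[4, 0, 0, 1]
Event 7: LOCAL 1: VV[1][1]++ -> VV[1]=[1, 4, 0, 0]
Final vectors: VV[0]=[4, 0, 0, 1]; VV[1]=[1, 4, 0, 0]; VV[2]=[2, 3, 2, 0]; VV[3]=[0, 0, 0, 1]

Answer: 1 4 0 0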